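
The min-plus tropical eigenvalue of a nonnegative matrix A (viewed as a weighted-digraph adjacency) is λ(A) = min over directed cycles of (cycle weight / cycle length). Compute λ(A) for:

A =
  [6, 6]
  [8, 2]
λ(A) = 2

Enumerate directed cycles and compute their means (weight / length). Sample:
  cycle 0 → 0: weight = 6, length = 1, mean = 6/1 ≈ 6.000
  cycle 1 → 1: weight = 2, length = 1, mean = 2/1 ≈ 2.000
  cycle 0 → 1 → 0: weight = 14, length = 2, mean = 14/2 ≈ 7.000
  cycle 1 → 0 → 1: weight = 14, length = 2, mean = 14/2 ≈ 7.000
Minimum mean = 2.000, attained e.g. along the cycle 1 → 1 with weight 2 and length 1. So λ(A) = 2/1 = 2.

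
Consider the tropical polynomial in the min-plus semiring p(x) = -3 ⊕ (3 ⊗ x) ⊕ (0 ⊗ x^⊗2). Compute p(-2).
p(-2) = -4

A tropical monomial a ⊗ x^⊗i evaluates to a + i · x. Evaluating each term at x = -2:
  Term 0 contributes -3 + 0 · -2 = -3
  Term 1 contributes 3 + 1 · -2 = 1
  Term 2 contributes 0 + 2 · -2 = -4
p(-2) = ⊕ of these = min[-3, 1, -4] = -4.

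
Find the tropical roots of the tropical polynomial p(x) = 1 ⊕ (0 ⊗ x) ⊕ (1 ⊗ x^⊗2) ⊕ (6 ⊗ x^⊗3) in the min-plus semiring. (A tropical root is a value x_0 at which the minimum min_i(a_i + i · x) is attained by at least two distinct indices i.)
Roots: {-5, -1, 1}

Each tropical root is a break point of the lower envelope of the lines y = a_i + i · x (there are 4 lines, with slopes 0, 1, ..., 3). Only the lines that attain the minimum somewhere contribute to roots; other lines are dominated. Here the surviving (envelope) indices are i = 3, i = 2, i = 1, i = 0.
Intersections between consecutive envelope lines give the roots: for adjacent envelope indices i < j the intersection is x = (a_i − a_j) / (j − i). Reading off the sorted break points: {-5, -1, 1}.
Verification: at each break x_0, at least two indices attain the minimum of min_i(a_i + i · x_0).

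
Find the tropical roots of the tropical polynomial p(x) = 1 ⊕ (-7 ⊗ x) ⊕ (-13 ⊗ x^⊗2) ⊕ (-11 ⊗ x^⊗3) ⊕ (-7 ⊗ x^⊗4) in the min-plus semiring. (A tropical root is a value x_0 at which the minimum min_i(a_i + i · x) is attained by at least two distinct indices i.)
Roots: {-4, -2, 6, 8}

Each tropical root is a break point of the lower envelope of the lines y = a_i + i · x (there are 5 lines, with slopes 0, 1, ..., 4). Only the lines that attain the minimum somewhere contribute to roots; other lines are dominated. Here the surviving (envelope) indices are i = 4, i = 3, i = 2, i = 1, i = 0.
Intersections between consecutive envelope lines give the roots: for adjacent envelope indices i < j the intersection is x = (a_i − a_j) / (j − i). Reading off the sorted break points: {-4, -2, 6, 8}.
Verification: at each break x_0, at least two indices attain the minimum of min_i(a_i + i · x_0).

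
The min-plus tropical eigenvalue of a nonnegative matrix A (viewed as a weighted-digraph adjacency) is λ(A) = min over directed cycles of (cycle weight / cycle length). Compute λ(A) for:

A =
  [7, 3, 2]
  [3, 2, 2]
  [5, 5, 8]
λ(A) = 2

Enumerate directed cycles and compute their means (weight / length). Sample:
  cycle 0 → 0: weight = 7, length = 1, mean = 7/1 ≈ 7.000
  cycle 1 → 1: weight = 2, length = 1, mean = 2/1 ≈ 2.000
  cycle 2 → 2: weight = 8, length = 1, mean = 8/1 ≈ 8.000
  cycle 0 → 1 → 0: weight = 6, length = 2, mean = 6/2 ≈ 3.000
  cycle 0 → 2 → 0: weight = 7, length = 2, mean = 7/2 ≈ 3.500
  cycle 1 → 0 → 1: weight = 6, length = 2, mean = 6/2 ≈ 3.000
Minimum mean = 2.000, attained e.g. along the cycle 1 → 1 with weight 2 and length 1. So λ(A) = 2/1 = 2.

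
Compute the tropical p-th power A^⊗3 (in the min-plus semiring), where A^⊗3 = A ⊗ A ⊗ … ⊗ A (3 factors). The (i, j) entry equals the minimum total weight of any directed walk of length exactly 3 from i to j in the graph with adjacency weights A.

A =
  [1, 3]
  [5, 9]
A^⊗3 =
  [3, 5]
  [7, 9]

Each entry (A^⊗3)_ij equals the minimum over all length-3 walks i = v_0 → v_1 → … → v_3 = j of Σ_t A[v_t][v_{t+1}]. For example, for (i, j) = (0, 1) we minimise over 4 possible intermediate vertex sequences; the minimum is 5, attained along the walk 0 → 0 → 0 → 1.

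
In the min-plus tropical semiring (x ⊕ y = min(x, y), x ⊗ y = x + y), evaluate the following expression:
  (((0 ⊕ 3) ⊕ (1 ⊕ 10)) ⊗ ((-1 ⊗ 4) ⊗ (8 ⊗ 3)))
(((0 ⊕ 3) ⊕ (1 ⊕ 10)) ⊗ ((-1 ⊗ 4) ⊗ (8 ⊗ 3))) = 14

Expand innermost to outermost. Recall ⊕ takes the minimum of its arguments and ⊗ takes their sum. Working out the expression (((0 ⊕ 3) ⊕ (1 ⊕ 10)) ⊗ ((-1 ⊗ 4) ⊗ (8 ⊗ 3))) gives 14.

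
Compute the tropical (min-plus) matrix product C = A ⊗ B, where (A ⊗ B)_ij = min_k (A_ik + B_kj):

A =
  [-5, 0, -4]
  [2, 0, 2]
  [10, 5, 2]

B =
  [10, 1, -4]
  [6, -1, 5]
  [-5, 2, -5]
A ⊗ B =
  [-9, -4, -9]
  [-3, -1, -3]
  [-3, 4, -3]

Apply the min-plus product entry-by-entry:
  C[0][0] = min over k of (A[0][0] + B[0][0] = -5 + 10 = 5, A[0][1] + B[1][0] = 0 + 6 = 6, A[0][2] + B[2][0] = -4 + -5 = -9) = -9 (attained at k = 2)
  C[0][1] = min over k of (A[0][0] + B[0][1] = -5 + 1 = -4, A[0][1] + B[1][1] = 0 + -1 = -1, A[0][2] + B[2][1] = -4 + 2 = -2) = -4 (attained at k = 0)
  C[0][2] = min over k of (A[0][0] + B[0][2] = -5 + -4 = -9, A[0][1] + B[1][2] = 0 + 5 = 5, A[0][2] + B[2][2] = -4 + -5 = -9) = -9 (attained at k = 0)
  C[1][0] = min over k of (A[1][0] + B[0][0] = 2 + 10 = 12, A[1][1] + B[1][0] = 0 + 6 = 6, A[1][2] + B[2][0] = 2 + -5 = -3) = -3 (attained at k = 2)
  C[1][1] = min over k of (A[1][0] + B[0][1] = 2 + 1 = 3, A[1][1] + B[1][1] = 0 + -1 = -1, A[1][2] + B[2][1] = 2 + 2 = 4) = -1 (attained at k = 1)
  C[1][2] = min over k of (A[1][0] + B[0][2] = 2 + -4 = -2, A[1][1] + B[1][2] = 0 + 5 = 5, A[1][2] + B[2][2] = 2 + -5 = -3) = -3 (attained at k = 2)
  C[2][0] = min over k of (A[2][0] + B[0][0] = 10 + 10 = 20, A[2][1] + B[1][0] = 5 + 6 = 11, A[2][2] + B[2][0] = 2 + -5 = -3) = -3 (attained at k = 2)
  C[2][1] = min over k of (A[2][0] + B[0][1] = 10 + 1 = 11, A[2][1] + B[1][1] = 5 + -1 = 4, A[2][2] + B[2][1] = 2 + 2 = 4) = 4 (attained at k = 1)
  C[2][2] = min over k of (A[2][0] + B[0][2] = 10 + -4 = 6, A[2][1] + B[1][2] = 5 + 5 = 10, A[2][2] + B[2][2] = 2 + -5 = -3) = -3 (attained at k = 2)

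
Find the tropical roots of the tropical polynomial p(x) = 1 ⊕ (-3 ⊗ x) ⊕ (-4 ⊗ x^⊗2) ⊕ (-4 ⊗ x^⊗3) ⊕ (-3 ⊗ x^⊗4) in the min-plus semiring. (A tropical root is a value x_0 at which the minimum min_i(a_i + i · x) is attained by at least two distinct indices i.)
Roots: {-1, 0, 1, 4}

Each tropical root is a break point of the lower envelope of the lines y = a_i + i · x (there are 5 lines, with slopes 0, 1, ..., 4). Only the lines that attain the minimum somewhere contribute to roots; other lines are dominated. Here the surviving (envelope) indices are i = 4, i = 3, i = 2, i = 1, i = 0.
Intersections between consecutive envelope lines give the roots: for adjacent envelope indices i < j the intersection is x = (a_i − a_j) / (j − i). Reading off the sorted break points: {-1, 0, 1, 4}.
Verification: at each break x_0, at least two indices attain the minimum of min_i(a_i + i · x_0).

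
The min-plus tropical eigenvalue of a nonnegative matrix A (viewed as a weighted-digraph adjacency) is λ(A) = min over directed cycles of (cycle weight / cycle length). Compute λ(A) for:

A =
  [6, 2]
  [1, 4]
λ(A) = 3/2

Enumerate directed cycles and compute their means (weight / length). Sample:
  cycle 0 → 0: weight = 6, length = 1, mean = 6/1 ≈ 6.000
  cycle 1 → 1: weight = 4, length = 1, mean = 4/1 ≈ 4.000
  cycle 0 → 1 → 0: weight = 3, length = 2, mean = 3/2 ≈ 1.500
  cycle 1 → 0 → 1: weight = 3, length = 2, mean = 3/2 ≈ 1.500
Minimum mean = 1.500, attained e.g. along the cycle 0 → 1 → 0 with weight 3 and length 2. So λ(A) = 3/2 = 3/2.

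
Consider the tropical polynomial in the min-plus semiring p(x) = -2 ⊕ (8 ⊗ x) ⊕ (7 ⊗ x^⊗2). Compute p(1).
p(1) = -2

A tropical monomial a ⊗ x^⊗i evaluates to a + i · x. Evaluating each term at x = 1:
  Term 0 contributes -2 + 0 · 1 = -2
  Term 1 contributes 8 + 1 · 1 = 9
  Term 2 contributes 7 + 2 · 1 = 9
p(1) = ⊕ of these = min[-2, 9, 9] = -2.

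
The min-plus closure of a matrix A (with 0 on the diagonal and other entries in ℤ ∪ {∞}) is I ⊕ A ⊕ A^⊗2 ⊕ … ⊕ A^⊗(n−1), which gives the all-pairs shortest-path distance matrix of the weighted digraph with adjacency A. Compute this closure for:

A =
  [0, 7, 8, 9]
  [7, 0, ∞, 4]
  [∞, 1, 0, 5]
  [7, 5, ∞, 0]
Closure =
  [0, 7, 8, 9]
  [7, 0, 15, 4]
  [8, 1, 0, 5]
  [7, 5, 15, 0]

This is the Floyd-Warshall all-pairs shortest-path computation. For each intermediate vertex k = 0, 1, …, 3, update dist[i][j] ← min(dist[i][j], dist[i][k] + dist[k][j]). The final matrix gives, for each (i, j), the minimum total weight of any directed path from i to j (possibly empty when i = j).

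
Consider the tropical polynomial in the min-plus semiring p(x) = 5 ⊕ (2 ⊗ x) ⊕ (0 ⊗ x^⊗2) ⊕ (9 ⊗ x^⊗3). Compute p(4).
p(4) = 5

A tropical monomial a ⊗ x^⊗i evaluates to a + i · x. Evaluating each term at x = 4:
  Term 0 contributes 5 + 0 · 4 = 5
  Term 1 contributes 2 + 1 · 4 = 6
  Term 2 contributes 0 + 2 · 4 = 8
  Term 3 contributes 9 + 3 · 4 = 21
p(4) = ⊕ of these = min[5, 6, 8, 21] = 5.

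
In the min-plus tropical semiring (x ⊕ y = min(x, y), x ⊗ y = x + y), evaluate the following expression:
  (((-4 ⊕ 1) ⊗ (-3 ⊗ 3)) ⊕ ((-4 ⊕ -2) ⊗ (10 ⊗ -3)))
(((-4 ⊕ 1) ⊗ (-3 ⊗ 3)) ⊕ ((-4 ⊕ -2) ⊗ (10 ⊗ -3))) = -4

Expand innermost to outermost. Recall ⊕ takes the minimum of its arguments and ⊗ takes their sum. Working out the expression (((-4 ⊕ 1) ⊗ (-3 ⊗ 3)) ⊕ ((-4 ⊕ -2) ⊗ (10 ⊗ -3))) gives -4.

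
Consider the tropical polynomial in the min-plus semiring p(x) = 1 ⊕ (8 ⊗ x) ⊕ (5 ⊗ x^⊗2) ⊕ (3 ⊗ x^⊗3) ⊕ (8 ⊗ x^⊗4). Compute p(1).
p(1) = 1

A tropical monomial a ⊗ x^⊗i evaluates to a + i · x. Evaluating each term at x = 1:
  Term 0 contributes 1 + 0 · 1 = 1
  Term 1 contributes 8 + 1 · 1 = 9
  Term 2 contributes 5 + 2 · 1 = 7
  Term 3 contributes 3 + 3 · 1 = 6
  Term 4 contributes 8 + 4 · 1 = 12
p(1) = ⊕ of these = min[1, 9, 7, 6, 12] = 1.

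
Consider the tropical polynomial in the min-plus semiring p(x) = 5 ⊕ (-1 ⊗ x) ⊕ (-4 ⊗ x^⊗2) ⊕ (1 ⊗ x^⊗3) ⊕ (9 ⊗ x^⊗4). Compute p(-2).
p(-2) = -8

A tropical monomial a ⊗ x^⊗i evaluates to a + i · x. Evaluating each term at x = -2:
  Term 0 contributes 5 + 0 · -2 = 5
  Term 1 contributes -1 + 1 · -2 = -3
  Term 2 contributes -4 + 2 · -2 = -8
  Term 3 contributes 1 + 3 · -2 = -5
  Term 4 contributes 9 + 4 · -2 = 1
p(-2) = ⊕ of these = min[5, -3, -8, -5, 1] = -8.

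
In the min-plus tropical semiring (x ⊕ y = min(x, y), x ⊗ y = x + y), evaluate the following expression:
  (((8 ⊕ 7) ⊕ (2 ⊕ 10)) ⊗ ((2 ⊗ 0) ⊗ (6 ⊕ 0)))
(((8 ⊕ 7) ⊕ (2 ⊕ 10)) ⊗ ((2 ⊗ 0) ⊗ (6 ⊕ 0))) = 4

Expand innermost to outermost. Recall ⊕ takes the minimum of its arguments and ⊗ takes their sum. Working out the expression (((8 ⊕ 7) ⊕ (2 ⊕ 10)) ⊗ ((2 ⊗ 0) ⊗ (6 ⊕ 0))) gives 4.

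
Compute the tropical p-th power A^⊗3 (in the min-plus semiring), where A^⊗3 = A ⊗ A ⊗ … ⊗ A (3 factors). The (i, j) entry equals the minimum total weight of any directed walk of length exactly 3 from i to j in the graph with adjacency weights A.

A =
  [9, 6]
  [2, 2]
A^⊗3 =
  [10, 10]
  [6, 6]

Each entry (A^⊗3)_ij equals the minimum over all length-3 walks i = v_0 → v_1 → … → v_3 = j of Σ_t A[v_t][v_{t+1}]. For example, for (i, j) = (0, 1) we minimise over 4 possible intermediate vertex sequences; the minimum is 10, attained along the walk 0 → 1 → 1 → 1.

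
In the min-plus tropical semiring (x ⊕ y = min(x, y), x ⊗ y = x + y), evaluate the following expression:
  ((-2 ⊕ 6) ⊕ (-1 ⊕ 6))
((-2 ⊕ 6) ⊕ (-1 ⊕ 6)) = -2

Expand innermost to outermost. Recall ⊕ takes the minimum of its arguments and ⊗ takes their sum. Working out the expression ((-2 ⊕ 6) ⊕ (-1 ⊕ 6)) gives -2.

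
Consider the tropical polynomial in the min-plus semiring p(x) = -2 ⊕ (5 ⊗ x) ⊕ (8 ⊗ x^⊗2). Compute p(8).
p(8) = -2

A tropical monomial a ⊗ x^⊗i evaluates to a + i · x. Evaluating each term at x = 8:
  Term 0 contributes -2 + 0 · 8 = -2
  Term 1 contributes 5 + 1 · 8 = 13
  Term 2 contributes 8 + 2 · 8 = 24
p(8) = ⊕ of these = min[-2, 13, 24] = -2.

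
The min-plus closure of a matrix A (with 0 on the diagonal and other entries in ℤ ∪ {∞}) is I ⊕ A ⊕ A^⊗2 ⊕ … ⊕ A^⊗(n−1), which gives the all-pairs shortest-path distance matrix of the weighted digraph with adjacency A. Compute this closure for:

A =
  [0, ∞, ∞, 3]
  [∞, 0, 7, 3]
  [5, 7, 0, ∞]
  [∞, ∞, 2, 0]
Closure =
  [0, 12, 5, 3]
  [10, 0, 5, 3]
  [5, 7, 0, 8]
  [7, 9, 2, 0]

This is the Floyd-Warshall all-pairs shortest-path computation. For each intermediate vertex k = 0, 1, …, 3, update dist[i][j] ← min(dist[i][j], dist[i][k] + dist[k][j]). The final matrix gives, for each (i, j), the minimum total weight of any directed path from i to j (possibly empty when i = j).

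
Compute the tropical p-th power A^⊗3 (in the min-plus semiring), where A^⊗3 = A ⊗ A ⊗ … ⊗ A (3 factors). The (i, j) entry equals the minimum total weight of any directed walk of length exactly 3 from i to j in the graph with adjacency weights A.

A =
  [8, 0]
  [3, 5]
A^⊗3 =
  [8, 3]
  [6, 8]

Each entry (A^⊗3)_ij equals the minimum over all length-3 walks i = v_0 → v_1 → … → v_3 = j of Σ_t A[v_t][v_{t+1}]. For example, for (i, j) = (0, 1) we minimise over 4 possible intermediate vertex sequences; the minimum is 3, attained along the walk 0 → 1 → 0 → 1.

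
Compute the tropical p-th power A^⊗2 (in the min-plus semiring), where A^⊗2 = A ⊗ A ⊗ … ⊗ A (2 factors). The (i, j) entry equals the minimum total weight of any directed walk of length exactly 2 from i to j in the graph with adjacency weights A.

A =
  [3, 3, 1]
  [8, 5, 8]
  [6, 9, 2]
A^⊗2 =
  [6, 6, 3]
  [11, 10, 9]
  [8, 9, 4]

Each entry (A^⊗2)_ij equals the minimum over all length-2 walks i = v_0 → v_1 → … → v_2 = j of Σ_t A[v_t][v_{t+1}]. For example, for (i, j) = (0, 2) we minimise over 3 possible intermediate vertex sequences; the minimum is 3, attained along the walk 0 → 2 → 2.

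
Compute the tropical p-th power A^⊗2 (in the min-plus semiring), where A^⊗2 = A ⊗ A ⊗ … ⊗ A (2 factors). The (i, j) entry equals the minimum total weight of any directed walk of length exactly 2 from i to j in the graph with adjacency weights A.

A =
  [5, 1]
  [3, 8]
A^⊗2 =
  [4, 6]
  [8, 4]

Each entry (A^⊗2)_ij equals the minimum over all length-2 walks i = v_0 → v_1 → … → v_2 = j of Σ_t A[v_t][v_{t+1}]. For example, for (i, j) = (0, 1) we minimise over 2 possible intermediate vertex sequences; the minimum is 6, attained along the walk 0 → 0 → 1.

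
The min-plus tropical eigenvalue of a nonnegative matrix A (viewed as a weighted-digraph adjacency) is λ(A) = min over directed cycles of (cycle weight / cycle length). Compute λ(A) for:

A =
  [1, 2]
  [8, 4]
λ(A) = 1

Enumerate directed cycles and compute their means (weight / length). Sample:
  cycle 0 → 0: weight = 1, length = 1, mean = 1/1 ≈ 1.000
  cycle 1 → 1: weight = 4, length = 1, mean = 4/1 ≈ 4.000
  cycle 0 → 1 → 0: weight = 10, length = 2, mean = 10/2 ≈ 5.000
  cycle 1 → 0 → 1: weight = 10, length = 2, mean = 10/2 ≈ 5.000
Minimum mean = 1.000, attained e.g. along the cycle 0 → 0 with weight 1 and length 1. So λ(A) = 1/1 = 1.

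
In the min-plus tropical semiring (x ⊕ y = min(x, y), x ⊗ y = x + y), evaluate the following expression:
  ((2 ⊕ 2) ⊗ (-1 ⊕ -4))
((2 ⊕ 2) ⊗ (-1 ⊕ -4)) = -2

Expand innermost to outermost. Recall ⊕ takes the minimum of its arguments and ⊗ takes their sum. Working out the expression ((2 ⊕ 2) ⊗ (-1 ⊕ -4)) gives -2.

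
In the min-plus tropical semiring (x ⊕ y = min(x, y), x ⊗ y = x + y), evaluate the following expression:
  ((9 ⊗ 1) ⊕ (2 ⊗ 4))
((9 ⊗ 1) ⊕ (2 ⊗ 4)) = 6

Expand innermost to outermost. Recall ⊕ takes the minimum of its arguments and ⊗ takes their sum. Working out the expression ((9 ⊗ 1) ⊕ (2 ⊗ 4)) gives 6.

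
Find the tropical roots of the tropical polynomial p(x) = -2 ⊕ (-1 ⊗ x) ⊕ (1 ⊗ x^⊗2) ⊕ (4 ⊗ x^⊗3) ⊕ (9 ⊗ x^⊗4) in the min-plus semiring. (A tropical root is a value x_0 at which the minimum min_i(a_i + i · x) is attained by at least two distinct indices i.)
Roots: {-5, -3, -2, -1}

Each tropical root is a break point of the lower envelope of the lines y = a_i + i · x (there are 5 lines, with slopes 0, 1, ..., 4). Only the lines that attain the minimum somewhere contribute to roots; other lines are dominated. Here the surviving (envelope) indices are i = 4, i = 3, i = 2, i = 1, i = 0.
Intersections between consecutive envelope lines give the roots: for adjacent envelope indices i < j the intersection is x = (a_i − a_j) / (j − i). Reading off the sorted break points: {-5, -3, -2, -1}.
Verification: at each break x_0, at least two indices attain the minimum of min_i(a_i + i · x_0).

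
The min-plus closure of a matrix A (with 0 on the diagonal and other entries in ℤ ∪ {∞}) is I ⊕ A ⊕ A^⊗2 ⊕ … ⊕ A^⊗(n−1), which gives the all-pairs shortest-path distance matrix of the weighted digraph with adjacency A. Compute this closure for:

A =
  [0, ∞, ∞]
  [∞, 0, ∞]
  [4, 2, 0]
Closure =
  [0, ∞, ∞]
  [∞, 0, ∞]
  [4, 2, 0]

This is the Floyd-Warshall all-pairs shortest-path computation. For each intermediate vertex k = 0, 1, …, 2, update dist[i][j] ← min(dist[i][j], dist[i][k] + dist[k][j]). The final matrix gives, for each (i, j), the minimum total weight of any directed path from i to j (possibly empty when i = j).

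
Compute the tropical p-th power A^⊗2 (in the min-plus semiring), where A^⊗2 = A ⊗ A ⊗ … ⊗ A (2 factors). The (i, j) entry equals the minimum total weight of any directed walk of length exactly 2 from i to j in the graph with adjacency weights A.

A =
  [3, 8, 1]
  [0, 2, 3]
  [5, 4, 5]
A^⊗2 =
  [6, 5, 4]
  [2, 4, 1]
  [4, 6, 6]

Each entry (A^⊗2)_ij equals the minimum over all length-2 walks i = v_0 → v_1 → … → v_2 = j of Σ_t A[v_t][v_{t+1}]. For example, for (i, j) = (0, 2) we minimise over 3 possible intermediate vertex sequences; the minimum is 4, attained along the walk 0 → 0 → 2.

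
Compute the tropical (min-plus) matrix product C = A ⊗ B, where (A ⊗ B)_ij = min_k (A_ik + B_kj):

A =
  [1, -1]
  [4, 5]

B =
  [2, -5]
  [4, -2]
A ⊗ B =
  [3, -4]
  [6, -1]

Apply the min-plus product entry-by-entry:
  C[0][0] = min over k of (A[0][0] + B[0][0] = 1 + 2 = 3, A[0][1] + B[1][0] = -1 + 4 = 3) = 3 (attained at k = 0)
  C[0][1] = min over k of (A[0][0] + B[0][1] = 1 + -5 = -4, A[0][1] + B[1][1] = -1 + -2 = -3) = -4 (attained at k = 0)
  C[1][0] = min over k of (A[1][0] + B[0][0] = 4 + 2 = 6, A[1][1] + B[1][0] = 5 + 4 = 9) = 6 (attained at k = 0)
  C[1][1] = min over k of (A[1][0] + B[0][1] = 4 + -5 = -1, A[1][1] + B[1][1] = 5 + -2 = 3) = -1 (attained at k = 0)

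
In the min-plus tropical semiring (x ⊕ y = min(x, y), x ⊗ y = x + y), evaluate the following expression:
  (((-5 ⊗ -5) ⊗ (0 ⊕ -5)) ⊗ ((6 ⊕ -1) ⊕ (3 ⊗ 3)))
(((-5 ⊗ -5) ⊗ (0 ⊕ -5)) ⊗ ((6 ⊕ -1) ⊕ (3 ⊗ 3))) = -16

Expand innermost to outermost. Recall ⊕ takes the minimum of its arguments and ⊗ takes their sum. Working out the expression (((-5 ⊗ -5) ⊗ (0 ⊕ -5)) ⊗ ((6 ⊕ -1) ⊕ (3 ⊗ 3))) gives -16.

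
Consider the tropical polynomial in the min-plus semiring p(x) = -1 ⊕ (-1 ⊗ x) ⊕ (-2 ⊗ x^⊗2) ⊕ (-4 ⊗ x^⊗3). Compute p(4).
p(4) = -1

A tropical monomial a ⊗ x^⊗i evaluates to a + i · x. Evaluating each term at x = 4:
  Term 0 contributes -1 + 0 · 4 = -1
  Term 1 contributes -1 + 1 · 4 = 3
  Term 2 contributes -2 + 2 · 4 = 6
  Term 3 contributes -4 + 3 · 4 = 8
p(4) = ⊕ of these = min[-1, 3, 6, 8] = -1.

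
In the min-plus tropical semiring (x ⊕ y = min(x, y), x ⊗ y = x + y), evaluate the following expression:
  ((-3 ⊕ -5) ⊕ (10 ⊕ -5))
((-3 ⊕ -5) ⊕ (10 ⊕ -5)) = -5

Expand innermost to outermost. Recall ⊕ takes the minimum of its arguments and ⊗ takes their sum. Working out the expression ((-3 ⊕ -5) ⊕ (10 ⊕ -5)) gives -5.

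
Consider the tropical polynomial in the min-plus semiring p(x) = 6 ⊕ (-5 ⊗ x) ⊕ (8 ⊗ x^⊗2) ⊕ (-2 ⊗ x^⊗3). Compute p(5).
p(5) = 0

A tropical monomial a ⊗ x^⊗i evaluates to a + i · x. Evaluating each term at x = 5:
  Term 0 contributes 6 + 0 · 5 = 6
  Term 1 contributes -5 + 1 · 5 = 0
  Term 2 contributes 8 + 2 · 5 = 18
  Term 3 contributes -2 + 3 · 5 = 13
p(5) = ⊕ of these = min[6, 0, 18, 13] = 0.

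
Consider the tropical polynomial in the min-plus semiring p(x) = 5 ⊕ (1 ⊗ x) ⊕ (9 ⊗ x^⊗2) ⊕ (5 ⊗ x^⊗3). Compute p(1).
p(1) = 2

A tropical monomial a ⊗ x^⊗i evaluates to a + i · x. Evaluating each term at x = 1:
  Term 0 contributes 5 + 0 · 1 = 5
  Term 1 contributes 1 + 1 · 1 = 2
  Term 2 contributes 9 + 2 · 1 = 11
  Term 3 contributes 5 + 3 · 1 = 8
p(1) = ⊕ of these = min[5, 2, 11, 8] = 2.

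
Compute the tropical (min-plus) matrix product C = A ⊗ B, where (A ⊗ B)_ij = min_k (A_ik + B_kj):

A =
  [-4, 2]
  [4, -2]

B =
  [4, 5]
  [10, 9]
A ⊗ B =
  [0, 1]
  [8, 7]

Apply the min-plus product entry-by-entry:
  C[0][0] = min over k of (A[0][0] + B[0][0] = -4 + 4 = 0, A[0][1] + B[1][0] = 2 + 10 = 12) = 0 (attained at k = 0)
  C[0][1] = min over k of (A[0][0] + B[0][1] = -4 + 5 = 1, A[0][1] + B[1][1] = 2 + 9 = 11) = 1 (attained at k = 0)
  C[1][0] = min over k of (A[1][0] + B[0][0] = 4 + 4 = 8, A[1][1] + B[1][0] = -2 + 10 = 8) = 8 (attained at k = 0)
  C[1][1] = min over k of (A[1][0] + B[0][1] = 4 + 5 = 9, A[1][1] + B[1][1] = -2 + 9 = 7) = 7 (attained at k = 1)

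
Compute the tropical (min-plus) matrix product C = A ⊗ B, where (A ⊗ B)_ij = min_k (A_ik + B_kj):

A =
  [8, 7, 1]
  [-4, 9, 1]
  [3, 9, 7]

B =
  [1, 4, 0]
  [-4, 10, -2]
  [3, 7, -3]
A ⊗ B =
  [3, 8, -2]
  [-3, 0, -4]
  [4, 7, 3]

Apply the min-plus product entry-by-entry:
  C[0][0] = min over k of (A[0][0] + B[0][0] = 8 + 1 = 9, A[0][1] + B[1][0] = 7 + -4 = 3, A[0][2] + B[2][0] = 1 + 3 = 4) = 3 (attained at k = 1)
  C[0][1] = min over k of (A[0][0] + B[0][1] = 8 + 4 = 12, A[0][1] + B[1][1] = 7 + 10 = 17, A[0][2] + B[2][1] = 1 + 7 = 8) = 8 (attained at k = 2)
  C[0][2] = min over k of (A[0][0] + B[0][2] = 8 + 0 = 8, A[0][1] + B[1][2] = 7 + -2 = 5, A[0][2] + B[2][2] = 1 + -3 = -2) = -2 (attained at k = 2)
  C[1][0] = min over k of (A[1][0] + B[0][0] = -4 + 1 = -3, A[1][1] + B[1][0] = 9 + -4 = 5, A[1][2] + B[2][0] = 1 + 3 = 4) = -3 (attained at k = 0)
  C[1][1] = min over k of (A[1][0] + B[0][1] = -4 + 4 = 0, A[1][1] + B[1][1] = 9 + 10 = 19, A[1][2] + B[2][1] = 1 + 7 = 8) = 0 (attained at k = 0)
  C[1][2] = min over k of (A[1][0] + B[0][2] = -4 + 0 = -4, A[1][1] + B[1][2] = 9 + -2 = 7, A[1][2] + B[2][2] = 1 + -3 = -2) = -4 (attained at k = 0)
  C[2][0] = min over k of (A[2][0] + B[0][0] = 3 + 1 = 4, A[2][1] + B[1][0] = 9 + -4 = 5, A[2][2] + B[2][0] = 7 + 3 = 10) = 4 (attained at k = 0)
  C[2][1] = min over k of (A[2][0] + B[0][1] = 3 + 4 = 7, A[2][1] + B[1][1] = 9 + 10 = 19, A[2][2] + B[2][1] = 7 + 7 = 14) = 7 (attained at k = 0)
  C[2][2] = min over k of (A[2][0] + B[0][2] = 3 + 0 = 3, A[2][1] + B[1][2] = 9 + -2 = 7, A[2][2] + B[2][2] = 7 + -3 = 4) = 3 (attained at k = 0)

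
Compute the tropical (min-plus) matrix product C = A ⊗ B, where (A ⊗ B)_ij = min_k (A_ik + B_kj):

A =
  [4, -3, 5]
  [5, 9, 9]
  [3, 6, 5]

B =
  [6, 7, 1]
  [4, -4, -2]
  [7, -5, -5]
A ⊗ B =
  [1, -7, -5]
  [11, 4, 4]
  [9, 0, 0]

Apply the min-plus product entry-by-entry:
  C[0][0] = min over k of (A[0][0] + B[0][0] = 4 + 6 = 10, A[0][1] + B[1][0] = -3 + 4 = 1, A[0][2] + B[2][0] = 5 + 7 = 12) = 1 (attained at k = 1)
  C[0][1] = min over k of (A[0][0] + B[0][1] = 4 + 7 = 11, A[0][1] + B[1][1] = -3 + -4 = -7, A[0][2] + B[2][1] = 5 + -5 = 0) = -7 (attained at k = 1)
  C[0][2] = min over k of (A[0][0] + B[0][2] = 4 + 1 = 5, A[0][1] + B[1][2] = -3 + -2 = -5, A[0][2] + B[2][2] = 5 + -5 = 0) = -5 (attained at k = 1)
  C[1][0] = min over k of (A[1][0] + B[0][0] = 5 + 6 = 11, A[1][1] + B[1][0] = 9 + 4 = 13, A[1][2] + B[2][0] = 9 + 7 = 16) = 11 (attained at k = 0)
  C[1][1] = min over k of (A[1][0] + B[0][1] = 5 + 7 = 12, A[1][1] + B[1][1] = 9 + -4 = 5, A[1][2] + B[2][1] = 9 + -5 = 4) = 4 (attained at k = 2)
  C[1][2] = min over k of (A[1][0] + B[0][2] = 5 + 1 = 6, A[1][1] + B[1][2] = 9 + -2 = 7, A[1][2] + B[2][2] = 9 + -5 = 4) = 4 (attained at k = 2)
  C[2][0] = min over k of (A[2][0] + B[0][0] = 3 + 6 = 9, A[2][1] + B[1][0] = 6 + 4 = 10, A[2][2] + B[2][0] = 5 + 7 = 12) = 9 (attained at k = 0)
  C[2][1] = min over k of (A[2][0] + B[0][1] = 3 + 7 = 10, A[2][1] + B[1][1] = 6 + -4 = 2, A[2][2] + B[2][1] = 5 + -5 = 0) = 0 (attained at k = 2)
  C[2][2] = min over k of (A[2][0] + B[0][2] = 3 + 1 = 4, A[2][1] + B[1][2] = 6 + -2 = 4, A[2][2] + B[2][2] = 5 + -5 = 0) = 0 (attained at k = 2)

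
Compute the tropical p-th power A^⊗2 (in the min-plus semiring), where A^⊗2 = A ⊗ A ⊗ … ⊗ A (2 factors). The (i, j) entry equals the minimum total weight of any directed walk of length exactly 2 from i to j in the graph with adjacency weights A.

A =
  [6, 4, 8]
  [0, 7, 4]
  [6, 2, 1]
A^⊗2 =
  [4, 10, 8]
  [6, 4, 5]
  [2, 3, 2]

Each entry (A^⊗2)_ij equals the minimum over all length-2 walks i = v_0 → v_1 → … → v_2 = j of Σ_t A[v_t][v_{t+1}]. For example, for (i, j) = (0, 2) we minimise over 3 possible intermediate vertex sequences; the minimum is 8, attained along the walk 0 → 1 → 2.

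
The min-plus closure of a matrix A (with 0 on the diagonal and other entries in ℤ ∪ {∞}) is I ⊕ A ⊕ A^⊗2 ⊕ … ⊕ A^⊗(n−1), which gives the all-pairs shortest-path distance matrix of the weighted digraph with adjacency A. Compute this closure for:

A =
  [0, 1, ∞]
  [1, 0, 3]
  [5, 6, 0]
Closure =
  [0, 1, 4]
  [1, 0, 3]
  [5, 6, 0]

This is the Floyd-Warshall all-pairs shortest-path computation. For each intermediate vertex k = 0, 1, …, 2, update dist[i][j] ← min(dist[i][j], dist[i][k] + dist[k][j]). The final matrix gives, for each (i, j), the minimum total weight of any directed path from i to j (possibly empty when i = j).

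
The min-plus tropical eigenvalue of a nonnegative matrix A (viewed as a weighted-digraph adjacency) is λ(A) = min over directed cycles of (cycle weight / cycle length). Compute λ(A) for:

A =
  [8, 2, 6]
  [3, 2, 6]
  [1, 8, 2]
λ(A) = 2

Enumerate directed cycles and compute their means (weight / length). Sample:
  cycle 0 → 0: weight = 8, length = 1, mean = 8/1 ≈ 8.000
  cycle 1 → 1: weight = 2, length = 1, mean = 2/1 ≈ 2.000
  cycle 2 → 2: weight = 2, length = 1, mean = 2/1 ≈ 2.000
  cycle 0 → 1 → 0: weight = 5, length = 2, mean = 5/2 ≈ 2.500
  cycle 0 → 2 → 0: weight = 7, length = 2, mean = 7/2 ≈ 3.500
  cycle 1 → 0 → 1: weight = 5, length = 2, mean = 5/2 ≈ 2.500
Minimum mean = 2.000, attained e.g. along the cycle 1 → 1 with weight 2 and length 1. So λ(A) = 2/1 = 2.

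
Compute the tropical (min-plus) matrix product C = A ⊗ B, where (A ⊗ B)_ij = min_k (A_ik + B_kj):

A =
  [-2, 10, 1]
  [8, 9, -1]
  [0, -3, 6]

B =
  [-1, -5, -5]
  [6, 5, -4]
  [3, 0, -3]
A ⊗ B =
  [-3, -7, -7]
  [2, -1, -4]
  [-1, -5, -7]

Apply the min-plus product entry-by-entry:
  C[0][0] = min over k of (A[0][0] + B[0][0] = -2 + -1 = -3, A[0][1] + B[1][0] = 10 + 6 = 16, A[0][2] + B[2][0] = 1 + 3 = 4) = -3 (attained at k = 0)
  C[0][1] = min over k of (A[0][0] + B[0][1] = -2 + -5 = -7, A[0][1] + B[1][1] = 10 + 5 = 15, A[0][2] + B[2][1] = 1 + 0 = 1) = -7 (attained at k = 0)
  C[0][2] = min over k of (A[0][0] + B[0][2] = -2 + -5 = -7, A[0][1] + B[1][2] = 10 + -4 = 6, A[0][2] + B[2][2] = 1 + -3 = -2) = -7 (attained at k = 0)
  C[1][0] = min over k of (A[1][0] + B[0][0] = 8 + -1 = 7, A[1][1] + B[1][0] = 9 + 6 = 15, A[1][2] + B[2][0] = -1 + 3 = 2) = 2 (attained at k = 2)
  C[1][1] = min over k of (A[1][0] + B[0][1] = 8 + -5 = 3, A[1][1] + B[1][1] = 9 + 5 = 14, A[1][2] + B[2][1] = -1 + 0 = -1) = -1 (attained at k = 2)
  C[1][2] = min over k of (A[1][0] + B[0][2] = 8 + -5 = 3, A[1][1] + B[1][2] = 9 + -4 = 5, A[1][2] + B[2][2] = -1 + -3 = -4) = -4 (attained at k = 2)
  C[2][0] = min over k of (A[2][0] + B[0][0] = 0 + -1 = -1, A[2][1] + B[1][0] = -3 + 6 = 3, A[2][2] + B[2][0] = 6 + 3 = 9) = -1 (attained at k = 0)
  C[2][1] = min over k of (A[2][0] + B[0][1] = 0 + -5 = -5, A[2][1] + B[1][1] = -3 + 5 = 2, A[2][2] + B[2][1] = 6 + 0 = 6) = -5 (attained at k = 0)
  C[2][2] = min over k of (A[2][0] + B[0][2] = 0 + -5 = -5, A[2][1] + B[1][2] = -3 + -4 = -7, A[2][2] + B[2][2] = 6 + -3 = 3) = -7 (attained at k = 1)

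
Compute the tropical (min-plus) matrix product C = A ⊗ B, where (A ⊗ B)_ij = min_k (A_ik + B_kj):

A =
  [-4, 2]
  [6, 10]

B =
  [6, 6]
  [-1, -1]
A ⊗ B =
  [1, 1]
  [9, 9]

Apply the min-plus product entry-by-entry:
  C[0][0] = min over k of (A[0][0] + B[0][0] = -4 + 6 = 2, A[0][1] + B[1][0] = 2 + -1 = 1) = 1 (attained at k = 1)
  C[0][1] = min over k of (A[0][0] + B[0][1] = -4 + 6 = 2, A[0][1] + B[1][1] = 2 + -1 = 1) = 1 (attained at k = 1)
  C[1][0] = min over k of (A[1][0] + B[0][0] = 6 + 6 = 12, A[1][1] + B[1][0] = 10 + -1 = 9) = 9 (attained at k = 1)
  C[1][1] = min over k of (A[1][0] + B[0][1] = 6 + 6 = 12, A[1][1] + B[1][1] = 10 + -1 = 9) = 9 (attained at k = 1)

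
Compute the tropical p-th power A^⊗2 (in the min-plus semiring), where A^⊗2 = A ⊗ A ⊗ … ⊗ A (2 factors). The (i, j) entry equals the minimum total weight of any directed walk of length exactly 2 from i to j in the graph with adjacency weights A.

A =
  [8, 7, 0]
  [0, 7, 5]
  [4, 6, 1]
A^⊗2 =
  [4, 6, 1]
  [7, 7, 0]
  [5, 7, 2]

Each entry (A^⊗2)_ij equals the minimum over all length-2 walks i = v_0 → v_1 → … → v_2 = j of Σ_t A[v_t][v_{t+1}]. For example, for (i, j) = (0, 2) we minimise over 3 possible intermediate vertex sequences; the minimum is 1, attained along the walk 0 → 2 → 2.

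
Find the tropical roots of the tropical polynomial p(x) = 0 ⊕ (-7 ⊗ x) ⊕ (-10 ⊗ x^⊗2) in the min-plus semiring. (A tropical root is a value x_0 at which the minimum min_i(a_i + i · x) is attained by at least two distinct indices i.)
Roots: {3, 7}

Each tropical root is a break point of the lower envelope of the lines y = a_i + i · x (there are 3 lines, with slopes 0, 1, ..., 2). Only the lines that attain the minimum somewhere contribute to roots; other lines are dominated. Here the surviving (envelope) indices are i = 2, i = 1, i = 0.
Intersections between consecutive envelope lines give the roots: for adjacent envelope indices i < j the intersection is x = (a_i − a_j) / (j − i). Reading off the sorted break points: {3, 7}.
Verification: at each break x_0, at least two indices attain the minimum of min_i(a_i + i · x_0).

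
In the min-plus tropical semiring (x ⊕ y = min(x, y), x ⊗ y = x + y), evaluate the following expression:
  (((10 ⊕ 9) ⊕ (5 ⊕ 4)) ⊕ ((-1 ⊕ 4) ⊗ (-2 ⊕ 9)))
(((10 ⊕ 9) ⊕ (5 ⊕ 4)) ⊕ ((-1 ⊕ 4) ⊗ (-2 ⊕ 9))) = -3

Expand innermost to outermost. Recall ⊕ takes the minimum of its arguments and ⊗ takes their sum. Working out the expression (((10 ⊕ 9) ⊕ (5 ⊕ 4)) ⊕ ((-1 ⊕ 4) ⊗ (-2 ⊕ 9))) gives -3.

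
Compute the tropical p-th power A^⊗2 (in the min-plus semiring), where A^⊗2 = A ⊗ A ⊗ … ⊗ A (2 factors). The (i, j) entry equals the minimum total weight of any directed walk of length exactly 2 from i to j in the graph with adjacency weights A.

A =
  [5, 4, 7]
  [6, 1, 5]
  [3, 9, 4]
A^⊗2 =
  [10, 5, 9]
  [7, 2, 6]
  [7, 7, 8]

Each entry (A^⊗2)_ij equals the minimum over all length-2 walks i = v_0 → v_1 → … → v_2 = j of Σ_t A[v_t][v_{t+1}]. For example, for (i, j) = (0, 2) we minimise over 3 possible intermediate vertex sequences; the minimum is 9, attained along the walk 0 → 1 → 2.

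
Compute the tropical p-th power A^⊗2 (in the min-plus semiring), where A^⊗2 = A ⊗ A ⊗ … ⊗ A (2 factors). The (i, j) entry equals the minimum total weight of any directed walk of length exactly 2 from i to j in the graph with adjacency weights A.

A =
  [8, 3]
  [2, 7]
A^⊗2 =
  [5, 10]
  [9, 5]

Each entry (A^⊗2)_ij equals the minimum over all length-2 walks i = v_0 → v_1 → … → v_2 = j of Σ_t A[v_t][v_{t+1}]. For example, for (i, j) = (0, 1) we minimise over 2 possible intermediate vertex sequences; the minimum is 10, attained along the walk 0 → 1 → 1.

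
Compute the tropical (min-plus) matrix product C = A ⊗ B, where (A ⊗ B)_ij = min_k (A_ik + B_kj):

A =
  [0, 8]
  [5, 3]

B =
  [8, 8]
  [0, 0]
A ⊗ B =
  [8, 8]
  [3, 3]

Apply the min-plus product entry-by-entry:
  C[0][0] = min over k of (A[0][0] + B[0][0] = 0 + 8 = 8, A[0][1] + B[1][0] = 8 + 0 = 8) = 8 (attained at k = 0)
  C[0][1] = min over k of (A[0][0] + B[0][1] = 0 + 8 = 8, A[0][1] + B[1][1] = 8 + 0 = 8) = 8 (attained at k = 0)
  C[1][0] = min over k of (A[1][0] + B[0][0] = 5 + 8 = 13, A[1][1] + B[1][0] = 3 + 0 = 3) = 3 (attained at k = 1)
  C[1][1] = min over k of (A[1][0] + B[0][1] = 5 + 8 = 13, A[1][1] + B[1][1] = 3 + 0 = 3) = 3 (attained at k = 1)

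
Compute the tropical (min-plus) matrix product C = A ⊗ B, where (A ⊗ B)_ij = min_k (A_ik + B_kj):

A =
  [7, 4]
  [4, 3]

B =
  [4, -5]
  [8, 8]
A ⊗ B =
  [11, 2]
  [8, -1]

Apply the min-plus product entry-by-entry:
  C[0][0] = min over k of (A[0][0] + B[0][0] = 7 + 4 = 11, A[0][1] + B[1][0] = 4 + 8 = 12) = 11 (attained at k = 0)
  C[0][1] = min over k of (A[0][0] + B[0][1] = 7 + -5 = 2, A[0][1] + B[1][1] = 4 + 8 = 12) = 2 (attained at k = 0)
  C[1][0] = min over k of (A[1][0] + B[0][0] = 4 + 4 = 8, A[1][1] + B[1][0] = 3 + 8 = 11) = 8 (attained at k = 0)
  C[1][1] = min over k of (A[1][0] + B[0][1] = 4 + -5 = -1, A[1][1] + B[1][1] = 3 + 8 = 11) = -1 (attained at k = 0)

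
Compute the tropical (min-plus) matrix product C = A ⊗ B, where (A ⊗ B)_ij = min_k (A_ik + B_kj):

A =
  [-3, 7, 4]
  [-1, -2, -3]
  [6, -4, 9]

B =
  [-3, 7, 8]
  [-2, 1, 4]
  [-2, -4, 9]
A ⊗ B =
  [-6, 0, 5]
  [-5, -7, 2]
  [-6, -3, 0]

Apply the min-plus product entry-by-entry:
  C[0][0] = min over k of (A[0][0] + B[0][0] = -3 + -3 = -6, A[0][1] + B[1][0] = 7 + -2 = 5, A[0][2] + B[2][0] = 4 + -2 = 2) = -6 (attained at k = 0)
  C[0][1] = min over k of (A[0][0] + B[0][1] = -3 + 7 = 4, A[0][1] + B[1][1] = 7 + 1 = 8, A[0][2] + B[2][1] = 4 + -4 = 0) = 0 (attained at k = 2)
  C[0][2] = min over k of (A[0][0] + B[0][2] = -3 + 8 = 5, A[0][1] + B[1][2] = 7 + 4 = 11, A[0][2] + B[2][2] = 4 + 9 = 13) = 5 (attained at k = 0)
  C[1][0] = min over k of (A[1][0] + B[0][0] = -1 + -3 = -4, A[1][1] + B[1][0] = -2 + -2 = -4, A[1][2] + B[2][0] = -3 + -2 = -5) = -5 (attained at k = 2)
  C[1][1] = min over k of (A[1][0] + B[0][1] = -1 + 7 = 6, A[1][1] + B[1][1] = -2 + 1 = -1, A[1][2] + B[2][1] = -3 + -4 = -7) = -7 (attained at k = 2)
  C[1][2] = min over k of (A[1][0] + B[0][2] = -1 + 8 = 7, A[1][1] + B[1][2] = -2 + 4 = 2, A[1][2] + B[2][2] = -3 + 9 = 6) = 2 (attained at k = 1)
  C[2][0] = min over k of (A[2][0] + B[0][0] = 6 + -3 = 3, A[2][1] + B[1][0] = -4 + -2 = -6, A[2][2] + B[2][0] = 9 + -2 = 7) = -6 (attained at k = 1)
  C[2][1] = min over k of (A[2][0] + B[0][1] = 6 + 7 = 13, A[2][1] + B[1][1] = -4 + 1 = -3, A[2][2] + B[2][1] = 9 + -4 = 5) = -3 (attained at k = 1)
  C[2][2] = min over k of (A[2][0] + B[0][2] = 6 + 8 = 14, A[2][1] + B[1][2] = -4 + 4 = 0, A[2][2] + B[2][2] = 9 + 9 = 18) = 0 (attained at k = 1)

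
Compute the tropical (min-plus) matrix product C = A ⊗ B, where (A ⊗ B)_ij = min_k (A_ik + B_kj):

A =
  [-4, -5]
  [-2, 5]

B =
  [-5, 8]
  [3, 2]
A ⊗ B =
  [-9, -3]
  [-7, 6]

Apply the min-plus product entry-by-entry:
  C[0][0] = min over k of (A[0][0] + B[0][0] = -4 + -5 = -9, A[0][1] + B[1][0] = -5 + 3 = -2) = -9 (attained at k = 0)
  C[0][1] = min over k of (A[0][0] + B[0][1] = -4 + 8 = 4, A[0][1] + B[1][1] = -5 + 2 = -3) = -3 (attained at k = 1)
  C[1][0] = min over k of (A[1][0] + B[0][0] = -2 + -5 = -7, A[1][1] + B[1][0] = 5 + 3 = 8) = -7 (attained at k = 0)
  C[1][1] = min over k of (A[1][0] + B[0][1] = -2 + 8 = 6, A[1][1] + B[1][1] = 5 + 2 = 7) = 6 (attained at k = 0)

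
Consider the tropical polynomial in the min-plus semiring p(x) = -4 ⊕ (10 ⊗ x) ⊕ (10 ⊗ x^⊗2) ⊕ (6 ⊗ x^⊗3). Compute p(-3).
p(-3) = -4

A tropical monomial a ⊗ x^⊗i evaluates to a + i · x. Evaluating each term at x = -3:
  Term 0 contributes -4 + 0 · -3 = -4
  Term 1 contributes 10 + 1 · -3 = 7
  Term 2 contributes 10 + 2 · -3 = 4
  Term 3 contributes 6 + 3 · -3 = -3
p(-3) = ⊕ of these = min[-4, 7, 4, -3] = -4.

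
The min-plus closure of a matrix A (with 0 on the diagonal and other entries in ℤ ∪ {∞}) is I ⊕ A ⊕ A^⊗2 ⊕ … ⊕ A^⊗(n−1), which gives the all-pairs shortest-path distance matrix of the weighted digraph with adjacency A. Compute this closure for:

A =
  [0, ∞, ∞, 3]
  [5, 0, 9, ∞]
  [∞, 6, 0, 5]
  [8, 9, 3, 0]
Closure =
  [0, 12, 6, 3]
  [5, 0, 9, 8]
  [11, 6, 0, 5]
  [8, 9, 3, 0]

This is the Floyd-Warshall all-pairs shortest-path computation. For each intermediate vertex k = 0, 1, …, 3, update dist[i][j] ← min(dist[i][j], dist[i][k] + dist[k][j]). The final matrix gives, for each (i, j), the minimum total weight of any directed path from i to j (possibly empty when i = j).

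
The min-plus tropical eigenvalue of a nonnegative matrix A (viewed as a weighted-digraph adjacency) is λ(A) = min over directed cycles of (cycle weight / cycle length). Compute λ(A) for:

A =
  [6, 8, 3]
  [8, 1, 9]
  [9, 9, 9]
λ(A) = 1

Enumerate directed cycles and compute their means (weight / length). Sample:
  cycle 0 → 0: weight = 6, length = 1, mean = 6/1 ≈ 6.000
  cycle 1 → 1: weight = 1, length = 1, mean = 1/1 ≈ 1.000
  cycle 2 → 2: weight = 9, length = 1, mean = 9/1 ≈ 9.000
  cycle 0 → 1 → 0: weight = 16, length = 2, mean = 16/2 ≈ 8.000
  cycle 0 → 2 → 0: weight = 12, length = 2, mean = 12/2 ≈ 6.000
  cycle 1 → 0 → 1: weight = 16, length = 2, mean = 16/2 ≈ 8.000
Minimum mean = 1.000, attained e.g. along the cycle 1 → 1 with weight 1 and length 1. So λ(A) = 1/1 = 1.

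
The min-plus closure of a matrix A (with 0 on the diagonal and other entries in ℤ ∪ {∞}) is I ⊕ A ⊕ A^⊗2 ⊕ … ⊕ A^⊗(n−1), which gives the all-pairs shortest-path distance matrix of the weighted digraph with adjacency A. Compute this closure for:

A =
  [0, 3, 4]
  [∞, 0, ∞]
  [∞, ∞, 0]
Closure =
  [0, 3, 4]
  [∞, 0, ∞]
  [∞, ∞, 0]

This is the Floyd-Warshall all-pairs shortest-path computation. For each intermediate vertex k = 0, 1, …, 2, update dist[i][j] ← min(dist[i][j], dist[i][k] + dist[k][j]). The final matrix gives, for each (i, j), the minimum total weight of any directed path from i to j (possibly empty when i = j).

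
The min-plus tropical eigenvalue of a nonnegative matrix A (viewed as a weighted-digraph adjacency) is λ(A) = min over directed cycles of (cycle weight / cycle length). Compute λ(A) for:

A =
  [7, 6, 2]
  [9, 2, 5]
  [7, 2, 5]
λ(A) = 2

Enumerate directed cycles and compute their means (weight / length). Sample:
  cycle 0 → 0: weight = 7, length = 1, mean = 7/1 ≈ 7.000
  cycle 1 → 1: weight = 2, length = 1, mean = 2/1 ≈ 2.000
  cycle 2 → 2: weight = 5, length = 1, mean = 5/1 ≈ 5.000
  cycle 0 → 1 → 0: weight = 15, length = 2, mean = 15/2 ≈ 7.500
  cycle 0 → 2 → 0: weight = 9, length = 2, mean = 9/2 ≈ 4.500
  cycle 1 → 0 → 1: weight = 15, length = 2, mean = 15/2 ≈ 7.500
Minimum mean = 2.000, attained e.g. along the cycle 1 → 1 with weight 2 and length 1. So λ(A) = 2/1 = 2.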